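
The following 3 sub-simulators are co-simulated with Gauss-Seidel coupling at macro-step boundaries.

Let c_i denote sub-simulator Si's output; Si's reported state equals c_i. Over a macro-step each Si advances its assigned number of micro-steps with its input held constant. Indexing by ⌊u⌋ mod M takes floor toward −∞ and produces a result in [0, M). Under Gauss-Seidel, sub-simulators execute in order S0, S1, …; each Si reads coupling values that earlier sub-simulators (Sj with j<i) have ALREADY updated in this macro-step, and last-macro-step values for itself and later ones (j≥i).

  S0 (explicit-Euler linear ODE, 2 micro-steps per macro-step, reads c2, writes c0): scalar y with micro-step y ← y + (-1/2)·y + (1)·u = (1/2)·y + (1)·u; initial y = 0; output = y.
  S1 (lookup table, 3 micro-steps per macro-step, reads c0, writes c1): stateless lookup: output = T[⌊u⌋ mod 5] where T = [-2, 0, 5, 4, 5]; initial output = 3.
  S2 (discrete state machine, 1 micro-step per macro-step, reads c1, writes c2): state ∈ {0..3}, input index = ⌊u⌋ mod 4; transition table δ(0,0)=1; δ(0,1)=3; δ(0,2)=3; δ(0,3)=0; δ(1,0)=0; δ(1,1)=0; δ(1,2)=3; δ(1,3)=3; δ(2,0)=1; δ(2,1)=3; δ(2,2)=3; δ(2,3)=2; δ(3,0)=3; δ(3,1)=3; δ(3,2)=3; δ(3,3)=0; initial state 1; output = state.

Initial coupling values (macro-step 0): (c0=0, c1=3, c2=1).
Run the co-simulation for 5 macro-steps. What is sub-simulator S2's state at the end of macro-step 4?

macro 1: S0 reads c2=1 → after 2×micro: 3/2; S1 reads c0=3/2 → after 3×micro: 0; S2 reads c1=0 → after 1×micro: 0 ⇒ (c0=3/2, c1=0, c2=0)
macro 2: S0 reads c2=0 → after 2×micro: 3/8; S1 reads c0=3/8 → after 3×micro: -2; S2 reads c1=-2 → after 1×micro: 3 ⇒ (c0=3/8, c1=-2, c2=3)
macro 3: S0 reads c2=3 → after 2×micro: 147/32; S1 reads c0=147/32 → after 3×micro: 5; S2 reads c1=5 → after 1×micro: 3 ⇒ (c0=147/32, c1=5, c2=3)
macro 4: S0 reads c2=3 → after 2×micro: 723/128; S1 reads c0=723/128 → after 3×micro: -2; S2 reads c1=-2 → after 1×micro: 3 ⇒ (c0=723/128, c1=-2, c2=3)
macro 5: S0 reads c2=3 → after 2×micro: 3027/512; S1 reads c0=3027/512 → after 3×micro: -2; S2 reads c1=-2 → after 1×micro: 3 ⇒ (c0=3027/512, c1=-2, c2=3)

S2 state at macro-step 4 = 3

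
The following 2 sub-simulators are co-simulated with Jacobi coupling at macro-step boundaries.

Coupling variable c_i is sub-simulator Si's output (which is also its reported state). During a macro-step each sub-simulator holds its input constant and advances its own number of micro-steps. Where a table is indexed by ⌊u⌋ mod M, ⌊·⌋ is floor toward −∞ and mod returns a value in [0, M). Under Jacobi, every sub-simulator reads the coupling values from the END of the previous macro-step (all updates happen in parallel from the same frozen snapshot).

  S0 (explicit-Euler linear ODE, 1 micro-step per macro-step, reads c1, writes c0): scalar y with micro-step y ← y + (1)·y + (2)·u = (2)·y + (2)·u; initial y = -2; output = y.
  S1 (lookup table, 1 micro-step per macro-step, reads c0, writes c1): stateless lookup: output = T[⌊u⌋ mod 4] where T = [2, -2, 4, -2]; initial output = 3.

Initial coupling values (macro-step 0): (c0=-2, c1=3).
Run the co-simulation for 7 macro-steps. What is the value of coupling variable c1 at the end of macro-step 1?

macro 1: S0 reads c1=3 → after 1×micro: 2; S1 reads c0=-2 → after 1×micro: 4 ⇒ (c0=2, c1=4)
macro 2: S0 reads c1=4 → after 1×micro: 12; S1 reads c0=2 → after 1×micro: 4 ⇒ (c0=12, c1=4)
macro 3: S0 reads c1=4 → after 1×micro: 32; S1 reads c0=12 → after 1×micro: 2 ⇒ (c0=32, c1=2)
macro 4: S0 reads c1=2 → after 1×micro: 68; S1 reads c0=32 → after 1×micro: 2 ⇒ (c0=68, c1=2)
macro 5: S0 reads c1=2 → after 1×micro: 140; S1 reads c0=68 → after 1×micro: 2 ⇒ (c0=140, c1=2)
macro 6: S0 reads c1=2 → after 1×micro: 284; S1 reads c0=140 → after 1×micro: 2 ⇒ (c0=284, c1=2)
macro 7: S0 reads c1=2 → after 1×micro: 572; S1 reads c0=284 → after 1×micro: 2 ⇒ (c0=572, c1=2)

c1 at macro-step 1 = 4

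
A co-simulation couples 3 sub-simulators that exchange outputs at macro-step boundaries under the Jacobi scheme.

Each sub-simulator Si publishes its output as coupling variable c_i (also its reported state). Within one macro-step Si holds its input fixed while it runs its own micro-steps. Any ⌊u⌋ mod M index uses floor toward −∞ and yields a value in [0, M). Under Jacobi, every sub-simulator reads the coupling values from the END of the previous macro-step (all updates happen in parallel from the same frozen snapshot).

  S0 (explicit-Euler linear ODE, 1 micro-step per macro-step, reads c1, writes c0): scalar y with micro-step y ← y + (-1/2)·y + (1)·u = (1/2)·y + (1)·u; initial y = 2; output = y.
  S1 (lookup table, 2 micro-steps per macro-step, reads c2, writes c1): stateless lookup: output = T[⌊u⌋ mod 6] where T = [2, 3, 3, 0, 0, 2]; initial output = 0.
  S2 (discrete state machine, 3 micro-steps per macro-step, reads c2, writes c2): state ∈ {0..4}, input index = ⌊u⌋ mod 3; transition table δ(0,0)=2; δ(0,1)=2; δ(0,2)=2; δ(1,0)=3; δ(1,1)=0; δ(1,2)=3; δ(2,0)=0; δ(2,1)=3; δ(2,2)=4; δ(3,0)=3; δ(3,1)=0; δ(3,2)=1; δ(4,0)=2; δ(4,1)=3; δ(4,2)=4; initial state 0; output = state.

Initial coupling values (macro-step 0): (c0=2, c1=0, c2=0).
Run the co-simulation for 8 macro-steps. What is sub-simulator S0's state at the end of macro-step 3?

S0 state at macro-step 3 = 17/4

macro 1: S0 reads c1=0 → after 1×micro: 1; S1 reads c2=0 → after 2×micro: 2; S2 reads c2=0 → after 3×micro: 2 ⇒ (c0=1, c1=2, c2=2)
macro 2: S0 reads c1=2 → after 1×micro: 5/2; S1 reads c2=2 → after 2×micro: 3; S2 reads c2=2 → after 3×micro: 4 ⇒ (c0=5/2, c1=3, c2=4)
macro 3: S0 reads c1=3 → after 1×micro: 17/4; S1 reads c2=4 → after 2×micro: 0; S2 reads c2=4 → after 3×micro: 2 ⇒ (c0=17/4, c1=0, c2=2)
macro 4: S0 reads c1=0 → after 1×micro: 17/8; S1 reads c2=2 → after 2×micro: 3; S2 reads c2=2 → after 3×micro: 4 ⇒ (c0=17/8, c1=3, c2=4)
macro 5: S0 reads c1=3 → after 1×micro: 65/16; S1 reads c2=4 → after 2×micro: 0; S2 reads c2=4 → after 3×micro: 2 ⇒ (c0=65/16, c1=0, c2=2)
macro 6: S0 reads c1=0 → after 1×micro: 65/32; S1 reads c2=2 → after 2×micro: 3; S2 reads c2=2 → after 3×micro: 4 ⇒ (c0=65/32, c1=3, c2=4)
macro 7: S0 reads c1=3 → after 1×micro: 257/64; S1 reads c2=4 → after 2×micro: 0; S2 reads c2=4 → after 3×micro: 2 ⇒ (c0=257/64, c1=0, c2=2)
macro 8: S0 reads c1=0 → after 1×micro: 257/128; S1 reads c2=2 → after 2×micro: 3; S2 reads c2=2 → after 3×micro: 4 ⇒ (c0=257/128, c1=3, c2=4)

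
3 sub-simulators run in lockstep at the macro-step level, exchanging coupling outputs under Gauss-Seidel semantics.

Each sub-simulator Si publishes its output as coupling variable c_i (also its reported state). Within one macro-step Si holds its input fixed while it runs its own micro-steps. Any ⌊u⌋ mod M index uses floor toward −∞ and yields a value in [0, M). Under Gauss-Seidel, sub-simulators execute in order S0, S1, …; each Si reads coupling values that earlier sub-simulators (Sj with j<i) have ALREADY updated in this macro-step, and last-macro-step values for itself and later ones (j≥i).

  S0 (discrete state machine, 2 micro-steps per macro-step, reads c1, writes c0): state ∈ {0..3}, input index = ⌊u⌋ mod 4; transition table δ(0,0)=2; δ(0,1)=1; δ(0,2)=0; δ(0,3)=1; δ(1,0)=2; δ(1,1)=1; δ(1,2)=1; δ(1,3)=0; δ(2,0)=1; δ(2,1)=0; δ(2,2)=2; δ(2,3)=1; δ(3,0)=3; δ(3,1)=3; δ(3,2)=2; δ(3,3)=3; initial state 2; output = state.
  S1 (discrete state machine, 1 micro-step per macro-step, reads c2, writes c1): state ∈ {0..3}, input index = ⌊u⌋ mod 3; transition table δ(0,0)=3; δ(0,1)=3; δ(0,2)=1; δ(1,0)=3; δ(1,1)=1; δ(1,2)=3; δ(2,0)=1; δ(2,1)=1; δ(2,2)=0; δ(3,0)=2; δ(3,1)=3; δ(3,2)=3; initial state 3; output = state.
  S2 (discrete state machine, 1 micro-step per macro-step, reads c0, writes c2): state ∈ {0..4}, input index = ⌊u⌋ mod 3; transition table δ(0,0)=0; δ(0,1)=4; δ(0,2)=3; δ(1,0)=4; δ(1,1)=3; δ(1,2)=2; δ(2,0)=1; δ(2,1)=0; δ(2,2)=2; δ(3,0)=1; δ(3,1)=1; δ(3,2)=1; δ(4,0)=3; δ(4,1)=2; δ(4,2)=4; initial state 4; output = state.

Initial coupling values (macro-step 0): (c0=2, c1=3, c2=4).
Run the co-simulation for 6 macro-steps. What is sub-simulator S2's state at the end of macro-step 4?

macro 1: S0 reads c1=3 → after 2×micro: 0; S1 reads c2=4 → after 1×micro: 3; S2 reads c0=0 → after 1×micro: 3 ⇒ (c0=0, c1=3, c2=3)
macro 2: S0 reads c1=3 → after 2×micro: 0; S1 reads c2=3 → after 1×micro: 2; S2 reads c0=0 → after 1×micro: 1 ⇒ (c0=0, c1=2, c2=1)
macro 3: S0 reads c1=2 → after 2×micro: 0; S1 reads c2=1 → after 1×micro: 1; S2 reads c0=0 → after 1×micro: 4 ⇒ (c0=0, c1=1, c2=4)
macro 4: S0 reads c1=1 → after 2×micro: 1; S1 reads c2=4 → after 1×micro: 1; S2 reads c0=1 → after 1×micro: 2 ⇒ (c0=1, c1=1, c2=2)
macro 5: S0 reads c1=1 → after 2×micro: 1; S1 reads c2=2 → after 1×micro: 3; S2 reads c0=1 → after 1×micro: 0 ⇒ (c0=1, c1=3, c2=0)
macro 6: S0 reads c1=3 → after 2×micro: 1; S1 reads c2=0 → after 1×micro: 2; S2 reads c0=1 → after 1×micro: 4 ⇒ (c0=1, c1=2, c2=4)

S2 state at macro-step 4 = 2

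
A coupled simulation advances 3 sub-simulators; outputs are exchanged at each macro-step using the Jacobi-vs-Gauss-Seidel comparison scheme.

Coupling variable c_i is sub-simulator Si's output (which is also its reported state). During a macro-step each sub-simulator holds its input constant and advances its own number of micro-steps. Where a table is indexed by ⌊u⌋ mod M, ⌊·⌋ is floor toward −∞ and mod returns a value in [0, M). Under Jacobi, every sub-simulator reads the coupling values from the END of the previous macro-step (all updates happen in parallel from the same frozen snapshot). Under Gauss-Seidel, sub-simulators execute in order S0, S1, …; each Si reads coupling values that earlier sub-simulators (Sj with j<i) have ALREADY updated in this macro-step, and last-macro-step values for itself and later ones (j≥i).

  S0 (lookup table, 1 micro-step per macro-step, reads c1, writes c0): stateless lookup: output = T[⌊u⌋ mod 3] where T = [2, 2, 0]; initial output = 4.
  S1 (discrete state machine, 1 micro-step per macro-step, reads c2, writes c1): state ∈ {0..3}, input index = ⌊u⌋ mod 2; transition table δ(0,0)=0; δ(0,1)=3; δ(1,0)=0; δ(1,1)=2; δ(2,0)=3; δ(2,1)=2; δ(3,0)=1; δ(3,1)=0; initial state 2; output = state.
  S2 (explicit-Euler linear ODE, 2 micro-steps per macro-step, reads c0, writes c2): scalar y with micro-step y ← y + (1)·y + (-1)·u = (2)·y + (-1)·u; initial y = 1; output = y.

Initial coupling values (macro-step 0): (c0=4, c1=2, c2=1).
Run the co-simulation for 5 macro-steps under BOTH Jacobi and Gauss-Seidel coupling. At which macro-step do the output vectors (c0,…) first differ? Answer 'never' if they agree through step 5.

first divergence at macro-step: 1

[Jacobi] macro 1: S0 reads c1=2 → after 1×micro: 0; S1 reads c2=1 → after 1×micro: 2; S2 reads c0=4 → after 2×micro: -8 ⇒ (c0=0, c1=2, c2=-8)
[Jacobi] macro 2: S0 reads c1=2 → after 1×micro: 0; S1 reads c2=-8 → after 1×micro: 3; S2 reads c0=0 → after 2×micro: -32 ⇒ (c0=0, c1=3, c2=-32)
[Jacobi] macro 3: S0 reads c1=3 → after 1×micro: 2; S1 reads c2=-32 → after 1×micro: 1; S2 reads c0=0 → after 2×micro: -128 ⇒ (c0=2, c1=1, c2=-128)
[Jacobi] macro 4: S0 reads c1=1 → after 1×micro: 2; S1 reads c2=-128 → after 1×micro: 0; S2 reads c0=2 → after 2×micro: -518 ⇒ (c0=2, c1=0, c2=-518)
[Jacobi] macro 5: S0 reads c1=0 → after 1×micro: 2; S1 reads c2=-518 → after 1×micro: 0; S2 reads c0=2 → after 2×micro: -2078 ⇒ (c0=2, c1=0, c2=-2078)
[Gauss-Seidel] macro 1: S0 reads c1=2 → after 1×micro: 0; S1 reads c2=1 → after 1×micro: 2; S2 reads c0=0 → after 2×micro: 4 ⇒ (c0=0, c1=2, c2=4)
[Gauss-Seidel] macro 2: S0 reads c1=2 → after 1×micro: 0; S1 reads c2=4 → after 1×micro: 3; S2 reads c0=0 → after 2×micro: 16 ⇒ (c0=0, c1=3, c2=16)
[Gauss-Seidel] macro 3: S0 reads c1=3 → after 1×micro: 2; S1 reads c2=16 → after 1×micro: 1; S2 reads c0=2 → after 2×micro: 58 ⇒ (c0=2, c1=1, c2=58)
[Gauss-Seidel] macro 4: S0 reads c1=1 → after 1×micro: 2; S1 reads c2=58 → after 1×micro: 0; S2 reads c0=2 → after 2×micro: 226 ⇒ (c0=2, c1=0, c2=226)
[Gauss-Seidel] macro 5: S0 reads c1=0 → after 1×micro: 2; S1 reads c2=226 → after 1×micro: 0; S2 reads c0=2 → after 2×micro: 898 ⇒ (c0=2, c1=0, c2=898)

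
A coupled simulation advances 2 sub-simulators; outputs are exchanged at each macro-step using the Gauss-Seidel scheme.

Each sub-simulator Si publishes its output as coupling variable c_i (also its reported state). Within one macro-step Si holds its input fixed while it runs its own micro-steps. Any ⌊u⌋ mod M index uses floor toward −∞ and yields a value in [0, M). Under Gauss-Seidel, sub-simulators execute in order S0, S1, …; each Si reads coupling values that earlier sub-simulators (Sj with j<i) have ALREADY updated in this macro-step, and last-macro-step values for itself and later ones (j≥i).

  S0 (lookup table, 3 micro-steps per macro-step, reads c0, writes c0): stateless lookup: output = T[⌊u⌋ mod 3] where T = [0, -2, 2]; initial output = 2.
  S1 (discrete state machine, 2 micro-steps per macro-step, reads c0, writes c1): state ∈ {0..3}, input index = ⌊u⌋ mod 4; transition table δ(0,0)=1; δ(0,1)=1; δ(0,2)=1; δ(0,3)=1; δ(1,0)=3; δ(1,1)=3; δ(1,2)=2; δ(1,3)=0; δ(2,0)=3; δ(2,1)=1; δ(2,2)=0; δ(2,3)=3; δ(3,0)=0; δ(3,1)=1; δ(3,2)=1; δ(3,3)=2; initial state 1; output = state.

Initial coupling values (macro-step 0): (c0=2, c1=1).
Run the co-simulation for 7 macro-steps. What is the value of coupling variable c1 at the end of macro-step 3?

c1 at macro-step 3 = 1

macro 1: S0 reads c0=2 → after 3×micro: 2; S1 reads c0=2 → after 2×micro: 0 ⇒ (c0=2, c1=0)
macro 2: S0 reads c0=2 → after 3×micro: 2; S1 reads c0=2 → after 2×micro: 2 ⇒ (c0=2, c1=2)
macro 3: S0 reads c0=2 → after 3×micro: 2; S1 reads c0=2 → after 2×micro: 1 ⇒ (c0=2, c1=1)
macro 4: S0 reads c0=2 → after 3×micro: 2; S1 reads c0=2 → after 2×micro: 0 ⇒ (c0=2, c1=0)
macro 5: S0 reads c0=2 → after 3×micro: 2; S1 reads c0=2 → after 2×micro: 2 ⇒ (c0=2, c1=2)
macro 6: S0 reads c0=2 → after 3×micro: 2; S1 reads c0=2 → after 2×micro: 1 ⇒ (c0=2, c1=1)
macro 7: S0 reads c0=2 → after 3×micro: 2; S1 reads c0=2 → after 2×micro: 0 ⇒ (c0=2, c1=0)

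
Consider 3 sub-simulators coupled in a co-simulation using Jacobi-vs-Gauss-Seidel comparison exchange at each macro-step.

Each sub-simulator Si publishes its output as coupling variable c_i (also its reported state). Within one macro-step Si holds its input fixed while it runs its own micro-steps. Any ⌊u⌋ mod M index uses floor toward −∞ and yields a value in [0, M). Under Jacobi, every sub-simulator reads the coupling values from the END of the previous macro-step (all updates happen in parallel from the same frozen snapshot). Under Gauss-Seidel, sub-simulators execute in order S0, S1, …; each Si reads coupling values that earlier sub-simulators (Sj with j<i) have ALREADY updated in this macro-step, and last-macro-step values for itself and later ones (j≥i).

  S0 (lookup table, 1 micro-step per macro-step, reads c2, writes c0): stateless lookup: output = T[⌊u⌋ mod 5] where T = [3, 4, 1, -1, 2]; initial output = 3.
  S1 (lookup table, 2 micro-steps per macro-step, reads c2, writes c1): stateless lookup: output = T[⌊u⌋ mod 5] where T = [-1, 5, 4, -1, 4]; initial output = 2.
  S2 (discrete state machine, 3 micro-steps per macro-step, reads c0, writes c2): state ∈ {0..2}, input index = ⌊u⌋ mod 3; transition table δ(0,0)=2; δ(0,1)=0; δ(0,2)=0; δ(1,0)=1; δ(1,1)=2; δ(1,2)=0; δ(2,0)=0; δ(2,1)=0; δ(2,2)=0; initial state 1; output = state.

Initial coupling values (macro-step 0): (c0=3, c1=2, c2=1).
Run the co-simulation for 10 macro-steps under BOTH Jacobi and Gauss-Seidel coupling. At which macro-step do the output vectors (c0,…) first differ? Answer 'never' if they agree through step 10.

first divergence at macro-step: 1

[Jacobi] macro 1: S0 reads c2=1 → after 1×micro: 4; S1 reads c2=1 → after 2×micro: 5; S2 reads c0=3 → after 3×micro: 1 ⇒ (c0=4, c1=5, c2=1)
[Jacobi] macro 2: S0 reads c2=1 → after 1×micro: 4; S1 reads c2=1 → after 2×micro: 5; S2 reads c0=4 → after 3×micro: 0 ⇒ (c0=4, c1=5, c2=0)
[Jacobi] macro 3: S0 reads c2=0 → after 1×micro: 3; S1 reads c2=0 → after 2×micro: -1; S2 reads c0=4 → after 3×micro: 0 ⇒ (c0=3, c1=-1, c2=0)
[Jacobi] macro 4: S0 reads c2=0 → after 1×micro: 3; S1 reads c2=0 → after 2×micro: -1; S2 reads c0=3 → after 3×micro: 2 ⇒ (c0=3, c1=-1, c2=2)
[Jacobi] macro 5: S0 reads c2=2 → after 1×micro: 1; S1 reads c2=2 → after 2×micro: 4; S2 reads c0=3 → after 3×micro: 0 ⇒ (c0=1, c1=4, c2=0)
[Jacobi] macro 6: S0 reads c2=0 → after 1×micro: 3; S1 reads c2=0 → after 2×micro: -1; S2 reads c0=1 → after 3×micro: 0 ⇒ (c0=3, c1=-1, c2=0)
[Jacobi] macro 7: S0 reads c2=0 → after 1×micro: 3; S1 reads c2=0 → after 2×micro: -1; S2 reads c0=3 → after 3×micro: 2 ⇒ (c0=3, c1=-1, c2=2)
[Jacobi] macro 8: S0 reads c2=2 → after 1×micro: 1; S1 reads c2=2 → after 2×micro: 4; S2 reads c0=3 → after 3×micro: 0 ⇒ (c0=1, c1=4, c2=0)
[Jacobi] macro 9: S0 reads c2=0 → after 1×micro: 3; S1 reads c2=0 → after 2×micro: -1; S2 reads c0=1 → after 3×micro: 0 ⇒ (c0=3, c1=-1, c2=0)
[Jacobi] macro 10: S0 reads c2=0 → after 1×micro: 3; S1 reads c2=0 → after 2×micro: -1; S2 reads c0=3 → after 3×micro: 2 ⇒ (c0=3, c1=-1, c2=2)
[Gauss-Seidel] macro 1: S0 reads c2=1 → after 1×micro: 4; S1 reads c2=1 → after 2×micro: 5; S2 reads c0=4 → after 3×micro: 0 ⇒ (c0=4, c1=5, c2=0)
[Gauss-Seidel] macro 2: S0 reads c2=0 → after 1×micro: 3; S1 reads c2=0 → after 2×micro: -1; S2 reads c0=3 → after 3×micro: 2 ⇒ (c0=3, c1=-1, c2=2)
[Gauss-Seidel] macro 3: S0 reads c2=2 → after 1×micro: 1; S1 reads c2=2 → after 2×micro: 4; S2 reads c0=1 → after 3×micro: 0 ⇒ (c0=1, c1=4, c2=0)
[Gauss-Seidel] macro 4: S0 reads c2=0 → after 1×micro: 3; S1 reads c2=0 → after 2×micro: -1; S2 reads c0=3 → after 3×micro: 2 ⇒ (c0=3, c1=-1, c2=2)
[Gauss-Seidel] macro 5: S0 reads c2=2 → after 1×micro: 1; S1 reads c2=2 → after 2×micro: 4; S2 reads c0=1 → after 3×micro: 0 ⇒ (c0=1, c1=4, c2=0)
[Gauss-Seidel] macro 6: S0 reads c2=0 → after 1×micro: 3; S1 reads c2=0 → after 2×micro: -1; S2 reads c0=3 → after 3×micro: 2 ⇒ (c0=3, c1=-1, c2=2)
[Gauss-Seidel] macro 7: S0 reads c2=2 → after 1×micro: 1; S1 reads c2=2 → after 2×micro: 4; S2 reads c0=1 → after 3×micro: 0 ⇒ (c0=1, c1=4, c2=0)
[Gauss-Seidel] macro 8: S0 reads c2=0 → after 1×micro: 3; S1 reads c2=0 → after 2×micro: -1; S2 reads c0=3 → after 3×micro: 2 ⇒ (c0=3, c1=-1, c2=2)
[Gauss-Seidel] macro 9: S0 reads c2=2 → after 1×micro: 1; S1 reads c2=2 → after 2×micro: 4; S2 reads c0=1 → after 3×micro: 0 ⇒ (c0=1, c1=4, c2=0)
[Gauss-Seidel] macro 10: S0 reads c2=0 → after 1×micro: 3; S1 reads c2=0 → after 2×micro: -1; S2 reads c0=3 → after 3×micro: 2 ⇒ (c0=3, c1=-1, c2=2)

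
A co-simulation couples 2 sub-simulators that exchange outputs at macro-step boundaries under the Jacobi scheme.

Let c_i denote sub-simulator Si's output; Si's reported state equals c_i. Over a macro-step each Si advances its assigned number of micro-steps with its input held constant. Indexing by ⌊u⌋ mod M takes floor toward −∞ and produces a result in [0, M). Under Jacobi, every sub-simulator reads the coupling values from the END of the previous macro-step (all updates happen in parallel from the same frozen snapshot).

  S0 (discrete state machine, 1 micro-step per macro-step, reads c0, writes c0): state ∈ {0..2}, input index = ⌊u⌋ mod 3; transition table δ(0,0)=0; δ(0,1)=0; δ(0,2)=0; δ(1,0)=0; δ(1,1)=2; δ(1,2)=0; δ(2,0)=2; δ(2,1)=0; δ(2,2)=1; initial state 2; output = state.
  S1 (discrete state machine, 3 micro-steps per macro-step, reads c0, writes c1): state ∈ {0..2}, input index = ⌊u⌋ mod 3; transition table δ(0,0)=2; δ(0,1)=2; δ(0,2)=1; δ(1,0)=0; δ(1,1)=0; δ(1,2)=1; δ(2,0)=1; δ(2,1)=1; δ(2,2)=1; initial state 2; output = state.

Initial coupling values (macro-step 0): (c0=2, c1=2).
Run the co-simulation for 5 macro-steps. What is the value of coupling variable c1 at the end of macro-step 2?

macro 1: S0 reads c0=2 → after 1×micro: 1; S1 reads c0=2 → after 3×micro: 1 ⇒ (c0=1, c1=1)
macro 2: S0 reads c0=1 → after 1×micro: 2; S1 reads c0=1 → after 3×micro: 1 ⇒ (c0=2, c1=1)
macro 3: S0 reads c0=2 → after 1×micro: 1; S1 reads c0=2 → after 3×micro: 1 ⇒ (c0=1, c1=1)
macro 4: S0 reads c0=1 → after 1×micro: 2; S1 reads c0=1 → after 3×micro: 1 ⇒ (c0=2, c1=1)
macro 5: S0 reads c0=2 → after 1×micro: 1; S1 reads c0=2 → after 3×micro: 1 ⇒ (c0=1, c1=1)

c1 at macro-step 2 = 1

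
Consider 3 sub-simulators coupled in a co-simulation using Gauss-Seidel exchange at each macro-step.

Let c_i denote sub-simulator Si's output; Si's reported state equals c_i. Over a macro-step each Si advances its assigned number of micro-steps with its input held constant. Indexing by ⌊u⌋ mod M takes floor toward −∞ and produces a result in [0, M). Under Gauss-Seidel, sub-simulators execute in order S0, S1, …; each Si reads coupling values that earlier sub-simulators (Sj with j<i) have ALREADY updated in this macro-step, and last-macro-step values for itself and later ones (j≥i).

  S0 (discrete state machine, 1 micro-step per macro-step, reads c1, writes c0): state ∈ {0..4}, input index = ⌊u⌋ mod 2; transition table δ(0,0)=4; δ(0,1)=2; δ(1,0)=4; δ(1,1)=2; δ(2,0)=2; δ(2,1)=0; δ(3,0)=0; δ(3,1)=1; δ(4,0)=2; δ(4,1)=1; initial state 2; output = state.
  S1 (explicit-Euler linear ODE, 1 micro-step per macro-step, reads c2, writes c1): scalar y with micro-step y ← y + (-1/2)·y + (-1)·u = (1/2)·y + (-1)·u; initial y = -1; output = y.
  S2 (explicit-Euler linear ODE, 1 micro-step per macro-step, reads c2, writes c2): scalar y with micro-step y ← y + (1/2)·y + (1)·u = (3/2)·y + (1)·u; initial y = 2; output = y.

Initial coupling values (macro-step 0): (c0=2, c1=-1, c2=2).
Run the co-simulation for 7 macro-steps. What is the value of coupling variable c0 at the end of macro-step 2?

macro 1: S0 reads c1=-1 → after 1×micro: 0; S1 reads c2=2 → after 1×micro: -5/2; S2 reads c2=2 → after 1×micro: 5 ⇒ (c0=0, c1=-5/2, c2=5)
macro 2: S0 reads c1=-5/2 → after 1×micro: 2; S1 reads c2=5 → after 1×micro: -25/4; S2 reads c2=5 → after 1×micro: 25/2 ⇒ (c0=2, c1=-25/4, c2=25/2)
macro 3: S0 reads c1=-25/4 → after 1×micro: 0; S1 reads c2=25/2 → after 1×micro: -125/8; S2 reads c2=25/2 → after 1×micro: 125/4 ⇒ (c0=0, c1=-125/8, c2=125/4)
macro 4: S0 reads c1=-125/8 → after 1×micro: 4; S1 reads c2=125/4 → after 1×micro: -625/16; S2 reads c2=125/4 → after 1×micro: 625/8 ⇒ (c0=4, c1=-625/16, c2=625/8)
macro 5: S0 reads c1=-625/16 → after 1×micro: 2; S1 reads c2=625/8 → after 1×micro: -3125/32; S2 reads c2=625/8 → after 1×micro: 3125/16 ⇒ (c0=2, c1=-3125/32, c2=3125/16)
macro 6: S0 reads c1=-3125/32 → after 1×micro: 2; S1 reads c2=3125/16 → after 1×micro: -15625/64; S2 reads c2=3125/16 → after 1×micro: 15625/32 ⇒ (c0=2, c1=-15625/64, c2=15625/32)
macro 7: S0 reads c1=-15625/64 → after 1×micro: 0; S1 reads c2=15625/32 → after 1×micro: -78125/128; S2 reads c2=15625/32 → after 1×micro: 78125/64 ⇒ (c0=0, c1=-78125/128, c2=78125/64)

c0 at macro-step 2 = 2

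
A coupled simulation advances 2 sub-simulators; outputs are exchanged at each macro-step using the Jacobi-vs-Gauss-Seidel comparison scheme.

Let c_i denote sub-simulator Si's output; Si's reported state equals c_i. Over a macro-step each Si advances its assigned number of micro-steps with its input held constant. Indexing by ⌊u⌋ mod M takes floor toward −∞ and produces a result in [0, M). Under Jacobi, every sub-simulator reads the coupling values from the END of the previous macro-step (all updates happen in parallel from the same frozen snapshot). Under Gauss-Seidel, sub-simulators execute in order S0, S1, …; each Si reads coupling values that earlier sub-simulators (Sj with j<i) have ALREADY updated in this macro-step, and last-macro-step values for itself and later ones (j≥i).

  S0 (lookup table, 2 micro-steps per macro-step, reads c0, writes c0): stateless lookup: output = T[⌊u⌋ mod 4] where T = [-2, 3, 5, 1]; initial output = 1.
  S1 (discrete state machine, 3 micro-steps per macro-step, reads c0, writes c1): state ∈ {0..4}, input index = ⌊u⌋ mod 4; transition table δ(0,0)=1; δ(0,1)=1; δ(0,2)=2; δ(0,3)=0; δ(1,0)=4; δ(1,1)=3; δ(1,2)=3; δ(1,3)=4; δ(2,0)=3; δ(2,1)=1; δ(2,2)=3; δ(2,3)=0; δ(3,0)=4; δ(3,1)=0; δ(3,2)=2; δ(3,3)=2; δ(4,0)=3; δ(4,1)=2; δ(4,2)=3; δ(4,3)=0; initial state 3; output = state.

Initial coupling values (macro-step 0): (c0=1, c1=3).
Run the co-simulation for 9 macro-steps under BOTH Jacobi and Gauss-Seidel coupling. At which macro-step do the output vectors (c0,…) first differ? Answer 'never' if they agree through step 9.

first divergence at macro-step: 1

[Jacobi] macro 1: S0 reads c0=1 → after 2×micro: 3; S1 reads c0=1 → after 3×micro: 3 ⇒ (c0=3, c1=3)
[Jacobi] macro 2: S0 reads c0=3 → after 2×micro: 1; S1 reads c0=3 → after 3×micro: 0 ⇒ (c0=1, c1=0)
[Jacobi] macro 3: S0 reads c0=1 → after 2×micro: 3; S1 reads c0=1 → after 3×micro: 0 ⇒ (c0=3, c1=0)
[Jacobi] macro 4: S0 reads c0=3 → after 2×micro: 1; S1 reads c0=3 → after 3×micro: 0 ⇒ (c0=1, c1=0)
[Jacobi] macro 5: S0 reads c0=1 → after 2×micro: 3; S1 reads c0=1 → after 3×micro: 0 ⇒ (c0=3, c1=0)
[Jacobi] macro 6: S0 reads c0=3 → after 2×micro: 1; S1 reads c0=3 → after 3×micro: 0 ⇒ (c0=1, c1=0)
[Jacobi] macro 7: S0 reads c0=1 → after 2×micro: 3; S1 reads c0=1 → after 3×micro: 0 ⇒ (c0=3, c1=0)
[Jacobi] macro 8: S0 reads c0=3 → after 2×micro: 1; S1 reads c0=3 → after 3×micro: 0 ⇒ (c0=1, c1=0)
[Jacobi] macro 9: S0 reads c0=1 → after 2×micro: 3; S1 reads c0=1 → after 3×micro: 0 ⇒ (c0=3, c1=0)
[Gauss-Seidel] macro 1: S0 reads c0=1 → after 2×micro: 3; S1 reads c0=3 → after 3×micro: 0 ⇒ (c0=3, c1=0)
[Gauss-Seidel] macro 2: S0 reads c0=3 → after 2×micro: 1; S1 reads c0=1 → after 3×micro: 0 ⇒ (c0=1, c1=0)
[Gauss-Seidel] macro 3: S0 reads c0=1 → after 2×micro: 3; S1 reads c0=3 → after 3×micro: 0 ⇒ (c0=3, c1=0)
[Gauss-Seidel] macro 4: S0 reads c0=3 → after 2×micro: 1; S1 reads c0=1 → after 3×micro: 0 ⇒ (c0=1, c1=0)
[Gauss-Seidel] macro 5: S0 reads c0=1 → after 2×micro: 3; S1 reads c0=3 → after 3×micro: 0 ⇒ (c0=3, c1=0)
[Gauss-Seidel] macro 6: S0 reads c0=3 → after 2×micro: 1; S1 reads c0=1 → after 3×micro: 0 ⇒ (c0=1, c1=0)
[Gauss-Seidel] macro 7: S0 reads c0=1 → after 2×micro: 3; S1 reads c0=3 → after 3×micro: 0 ⇒ (c0=3, c1=0)
[Gauss-Seidel] macro 8: S0 reads c0=3 → after 2×micro: 1; S1 reads c0=1 → after 3×micro: 0 ⇒ (c0=1, c1=0)
[Gauss-Seidel] macro 9: S0 reads c0=1 → after 2×micro: 3; S1 reads c0=3 → after 3×micro: 0 ⇒ (c0=3, c1=0)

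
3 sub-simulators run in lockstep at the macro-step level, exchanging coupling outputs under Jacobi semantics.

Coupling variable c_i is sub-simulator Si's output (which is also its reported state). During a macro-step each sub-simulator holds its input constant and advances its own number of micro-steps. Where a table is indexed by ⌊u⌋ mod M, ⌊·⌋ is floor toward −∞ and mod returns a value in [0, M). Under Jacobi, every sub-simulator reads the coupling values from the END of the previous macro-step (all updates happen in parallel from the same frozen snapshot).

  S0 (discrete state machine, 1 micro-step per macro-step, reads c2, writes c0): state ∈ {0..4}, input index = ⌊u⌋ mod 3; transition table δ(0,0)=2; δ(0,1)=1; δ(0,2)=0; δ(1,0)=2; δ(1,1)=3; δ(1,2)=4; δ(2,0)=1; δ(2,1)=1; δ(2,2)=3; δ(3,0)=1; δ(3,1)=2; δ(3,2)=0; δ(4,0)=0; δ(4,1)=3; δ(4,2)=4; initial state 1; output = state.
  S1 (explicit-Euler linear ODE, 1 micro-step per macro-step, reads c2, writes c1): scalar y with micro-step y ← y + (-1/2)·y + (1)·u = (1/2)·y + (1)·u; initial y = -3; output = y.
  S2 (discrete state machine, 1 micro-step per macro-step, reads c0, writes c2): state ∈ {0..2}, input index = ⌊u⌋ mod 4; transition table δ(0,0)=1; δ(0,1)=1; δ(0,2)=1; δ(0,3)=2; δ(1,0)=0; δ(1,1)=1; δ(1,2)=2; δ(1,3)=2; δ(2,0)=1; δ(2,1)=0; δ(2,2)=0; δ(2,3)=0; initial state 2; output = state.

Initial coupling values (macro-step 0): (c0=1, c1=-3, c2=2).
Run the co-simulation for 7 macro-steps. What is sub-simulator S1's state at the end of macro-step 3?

S1 state at macro-step 3 = 9/8

macro 1: S0 reads c2=2 → after 1×micro: 4; S1 reads c2=2 → after 1×micro: 1/2; S2 reads c0=1 → after 1×micro: 0 ⇒ (c0=4, c1=1/2, c2=0)
macro 2: S0 reads c2=0 → after 1×micro: 0; S1 reads c2=0 → after 1×micro: 1/4; S2 reads c0=4 → after 1×micro: 1 ⇒ (c0=0, c1=1/4, c2=1)
macro 3: S0 reads c2=1 → after 1×micro: 1; S1 reads c2=1 → after 1×micro: 9/8; S2 reads c0=0 → after 1×micro: 0 ⇒ (c0=1, c1=9/8, c2=0)
macro 4: S0 reads c2=0 → after 1×micro: 2; S1 reads c2=0 → after 1×micro: 9/16; S2 reads c0=1 → after 1×micro: 1 ⇒ (c0=2, c1=9/16, c2=1)
macro 5: S0 reads c2=1 → after 1×micro: 1; S1 reads c2=1 → after 1×micro: 41/32; S2 reads c0=2 → after 1×micro: 2 ⇒ (c0=1, c1=41/32, c2=2)
macro 6: S0 reads c2=2 → after 1×micro: 4; S1 reads c2=2 → after 1×micro: 169/64; S2 reads c0=1 → after 1×micro: 0 ⇒ (c0=4, c1=169/64, c2=0)
macro 7: S0 reads c2=0 → after 1×micro: 0; S1 reads c2=0 → after 1×micro: 169/128; S2 reads c0=4 → after 1×micro: 1 ⇒ (c0=0, c1=169/128, c2=1)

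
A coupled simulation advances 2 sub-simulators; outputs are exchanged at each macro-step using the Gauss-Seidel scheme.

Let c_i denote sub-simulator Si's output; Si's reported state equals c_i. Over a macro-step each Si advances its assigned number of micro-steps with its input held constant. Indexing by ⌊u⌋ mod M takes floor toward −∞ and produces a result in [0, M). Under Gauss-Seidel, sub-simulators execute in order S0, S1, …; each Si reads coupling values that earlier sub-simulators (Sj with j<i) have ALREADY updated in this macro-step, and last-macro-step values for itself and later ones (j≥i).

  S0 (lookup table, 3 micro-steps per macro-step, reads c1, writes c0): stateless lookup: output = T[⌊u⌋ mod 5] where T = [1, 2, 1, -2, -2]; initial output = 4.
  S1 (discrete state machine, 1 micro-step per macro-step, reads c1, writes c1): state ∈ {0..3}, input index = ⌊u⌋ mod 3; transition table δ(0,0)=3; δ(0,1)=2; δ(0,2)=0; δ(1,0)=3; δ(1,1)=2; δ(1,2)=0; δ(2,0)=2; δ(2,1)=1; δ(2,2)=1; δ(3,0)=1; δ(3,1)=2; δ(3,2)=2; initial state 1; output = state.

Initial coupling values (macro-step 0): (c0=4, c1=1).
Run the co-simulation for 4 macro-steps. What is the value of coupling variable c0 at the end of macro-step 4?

macro 1: S0 reads c1=1 → after 3×micro: 2; S1 reads c1=1 → after 1×micro: 2 ⇒ (c0=2, c1=2)
macro 2: S0 reads c1=2 → after 3×micro: 1; S1 reads c1=2 → after 1×micro: 1 ⇒ (c0=1, c1=1)
macro 3: S0 reads c1=1 → after 3×micro: 2; S1 reads c1=1 → after 1×micro: 2 ⇒ (c0=2, c1=2)
macro 4: S0 reads c1=2 → after 3×micro: 1; S1 reads c1=2 → after 1×micro: 1 ⇒ (c0=1, c1=1)

c0 at macro-step 4 = 1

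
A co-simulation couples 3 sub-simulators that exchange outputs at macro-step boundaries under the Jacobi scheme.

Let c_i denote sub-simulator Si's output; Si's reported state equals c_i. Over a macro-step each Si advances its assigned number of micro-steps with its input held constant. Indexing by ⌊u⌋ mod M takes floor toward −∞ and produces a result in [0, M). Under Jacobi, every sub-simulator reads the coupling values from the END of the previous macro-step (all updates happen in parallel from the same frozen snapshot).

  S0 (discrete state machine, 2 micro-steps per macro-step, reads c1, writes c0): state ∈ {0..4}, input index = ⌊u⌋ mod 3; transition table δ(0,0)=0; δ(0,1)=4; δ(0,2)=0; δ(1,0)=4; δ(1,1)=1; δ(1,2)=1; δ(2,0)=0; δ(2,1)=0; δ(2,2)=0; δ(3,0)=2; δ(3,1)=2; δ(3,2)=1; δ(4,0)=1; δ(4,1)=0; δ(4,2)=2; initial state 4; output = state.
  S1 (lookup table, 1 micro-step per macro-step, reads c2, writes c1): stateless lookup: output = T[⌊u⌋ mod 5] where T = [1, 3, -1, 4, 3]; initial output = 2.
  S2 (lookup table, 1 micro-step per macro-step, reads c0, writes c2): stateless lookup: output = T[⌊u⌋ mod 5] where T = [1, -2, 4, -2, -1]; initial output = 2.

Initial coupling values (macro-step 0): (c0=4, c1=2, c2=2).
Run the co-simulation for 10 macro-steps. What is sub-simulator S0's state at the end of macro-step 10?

S0 state at macro-step 10 = 0

macro 1: S0 reads c1=2 → after 2×micro: 0; S1 reads c2=2 → after 1×micro: -1; S2 reads c0=4 → after 1×micro: -1 ⇒ (c0=0, c1=-1, c2=-1)
macro 2: S0 reads c1=-1 → after 2×micro: 0; S1 reads c2=-1 → after 1×micro: 3; S2 reads c0=0 → after 1×micro: 1 ⇒ (c0=0, c1=3, c2=1)
macro 3: S0 reads c1=3 → after 2×micro: 0; S1 reads c2=1 → after 1×micro: 3; S2 reads c0=0 → after 1×micro: 1 ⇒ (c0=0, c1=3, c2=1)
macro 4: S0 reads c1=3 → after 2×micro: 0; S1 reads c2=1 → after 1×micro: 3; S2 reads c0=0 → after 1×micro: 1 ⇒ (c0=0, c1=3, c2=1)
macro 5: S0 reads c1=3 → after 2×micro: 0; S1 reads c2=1 → after 1×micro: 3; S2 reads c0=0 → after 1×micro: 1 ⇒ (c0=0, c1=3, c2=1)
macro 6: S0 reads c1=3 → after 2×micro: 0; S1 reads c2=1 → after 1×micro: 3; S2 reads c0=0 → after 1×micro: 1 ⇒ (c0=0, c1=3, c2=1)
macro 7: S0 reads c1=3 → after 2×micro: 0; S1 reads c2=1 → after 1×micro: 3; S2 reads c0=0 → after 1×micro: 1 ⇒ (c0=0, c1=3, c2=1)
macro 8: S0 reads c1=3 → after 2×micro: 0; S1 reads c2=1 → after 1×micro: 3; S2 reads c0=0 → after 1×micro: 1 ⇒ (c0=0, c1=3, c2=1)
macro 9: S0 reads c1=3 → after 2×micro: 0; S1 reads c2=1 → after 1×micro: 3; S2 reads c0=0 → after 1×micro: 1 ⇒ (c0=0, c1=3, c2=1)
macro 10: S0 reads c1=3 → after 2×micro: 0; S1 reads c2=1 → after 1×micro: 3; S2 reads c0=0 → after 1×micro: 1 ⇒ (c0=0, c1=3, c2=1)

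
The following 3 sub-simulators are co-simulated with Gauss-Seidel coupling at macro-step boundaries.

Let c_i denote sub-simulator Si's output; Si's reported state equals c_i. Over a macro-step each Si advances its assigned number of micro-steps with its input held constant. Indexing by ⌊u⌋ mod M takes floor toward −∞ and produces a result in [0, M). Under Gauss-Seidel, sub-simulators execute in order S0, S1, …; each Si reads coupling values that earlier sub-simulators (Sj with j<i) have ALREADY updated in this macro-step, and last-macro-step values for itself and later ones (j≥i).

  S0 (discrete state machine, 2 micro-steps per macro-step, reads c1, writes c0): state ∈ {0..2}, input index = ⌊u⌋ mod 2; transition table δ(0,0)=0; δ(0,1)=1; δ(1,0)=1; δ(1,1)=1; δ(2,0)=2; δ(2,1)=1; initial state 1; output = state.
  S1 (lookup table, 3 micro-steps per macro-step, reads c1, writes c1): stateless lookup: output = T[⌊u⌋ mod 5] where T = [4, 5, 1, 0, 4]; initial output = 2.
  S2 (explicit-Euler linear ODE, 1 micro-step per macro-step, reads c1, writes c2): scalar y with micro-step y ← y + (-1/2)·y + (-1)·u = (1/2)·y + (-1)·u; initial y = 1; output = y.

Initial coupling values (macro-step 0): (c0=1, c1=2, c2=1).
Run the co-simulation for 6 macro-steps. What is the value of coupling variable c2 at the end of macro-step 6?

macro 1: S0 reads c1=2 → after 2×micro: 1; S1 reads c1=2 → after 3×micro: 1; S2 reads c1=1 → after 1×micro: -1/2 ⇒ (c0=1, c1=1, c2=-1/2)
macro 2: S0 reads c1=1 → after 2×micro: 1; S1 reads c1=1 → after 3×micro: 5; S2 reads c1=5 → after 1×micro: -21/4 ⇒ (c0=1, c1=5, c2=-21/4)
macro 3: S0 reads c1=5 → after 2×micro: 1; S1 reads c1=5 → after 3×micro: 4; S2 reads c1=4 → after 1×micro: -53/8 ⇒ (c0=1, c1=4, c2=-53/8)
macro 4: S0 reads c1=4 → after 2×micro: 1; S1 reads c1=4 → after 3×micro: 4; S2 reads c1=4 → after 1×micro: -117/16 ⇒ (c0=1, c1=4, c2=-117/16)
macro 5: S0 reads c1=4 → after 2×micro: 1; S1 reads c1=4 → after 3×micro: 4; S2 reads c1=4 → after 1×micro: -245/32 ⇒ (c0=1, c1=4, c2=-245/32)
macro 6: S0 reads c1=4 → after 2×micro: 1; S1 reads c1=4 → after 3×micro: 4; S2 reads c1=4 → after 1×micro: -501/64 ⇒ (c0=1, c1=4, c2=-501/64)

c2 at macro-step 6 = -501/64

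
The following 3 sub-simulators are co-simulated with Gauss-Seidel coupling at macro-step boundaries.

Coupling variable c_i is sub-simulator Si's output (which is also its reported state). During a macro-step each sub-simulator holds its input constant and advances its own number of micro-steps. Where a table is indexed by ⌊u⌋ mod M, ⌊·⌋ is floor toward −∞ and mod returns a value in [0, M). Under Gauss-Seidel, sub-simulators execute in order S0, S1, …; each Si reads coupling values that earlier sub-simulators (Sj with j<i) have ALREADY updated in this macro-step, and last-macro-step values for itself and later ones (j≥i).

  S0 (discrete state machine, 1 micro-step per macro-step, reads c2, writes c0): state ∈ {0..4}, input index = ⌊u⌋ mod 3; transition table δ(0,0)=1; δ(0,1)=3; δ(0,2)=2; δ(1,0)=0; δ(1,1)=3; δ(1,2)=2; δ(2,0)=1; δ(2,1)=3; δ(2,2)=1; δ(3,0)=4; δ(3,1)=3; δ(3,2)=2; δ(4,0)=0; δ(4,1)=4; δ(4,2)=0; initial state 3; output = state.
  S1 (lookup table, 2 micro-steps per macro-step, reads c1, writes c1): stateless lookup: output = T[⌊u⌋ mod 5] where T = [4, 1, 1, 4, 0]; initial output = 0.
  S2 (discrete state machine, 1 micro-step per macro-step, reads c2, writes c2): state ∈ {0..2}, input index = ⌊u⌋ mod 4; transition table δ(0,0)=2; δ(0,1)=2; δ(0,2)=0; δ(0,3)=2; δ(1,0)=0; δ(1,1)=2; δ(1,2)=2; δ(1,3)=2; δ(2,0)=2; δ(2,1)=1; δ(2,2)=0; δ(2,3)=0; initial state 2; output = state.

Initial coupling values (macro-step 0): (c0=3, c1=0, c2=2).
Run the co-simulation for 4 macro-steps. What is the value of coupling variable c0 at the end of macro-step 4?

macro 1: S0 reads c2=2 → after 1×micro: 2; S1 reads c1=0 → after 2×micro: 4; S2 reads c2=2 → after 1×micro: 0 ⇒ (c0=2, c1=4, c2=0)
macro 2: S0 reads c2=0 → after 1×micro: 1; S1 reads c1=4 → after 2×micro: 0; S2 reads c2=0 → after 1×micro: 2 ⇒ (c0=1, c1=0, c2=2)
macro 3: S0 reads c2=2 → after 1×micro: 2; S1 reads c1=0 → after 2×micro: 4; S2 reads c2=2 → after 1×micro: 0 ⇒ (c0=2, c1=4, c2=0)
macro 4: S0 reads c2=0 → after 1×micro: 1; S1 reads c1=4 → after 2×micro: 0; S2 reads c2=0 → after 1×micro: 2 ⇒ (c0=1, c1=0, c2=2)

c0 at macro-step 4 = 1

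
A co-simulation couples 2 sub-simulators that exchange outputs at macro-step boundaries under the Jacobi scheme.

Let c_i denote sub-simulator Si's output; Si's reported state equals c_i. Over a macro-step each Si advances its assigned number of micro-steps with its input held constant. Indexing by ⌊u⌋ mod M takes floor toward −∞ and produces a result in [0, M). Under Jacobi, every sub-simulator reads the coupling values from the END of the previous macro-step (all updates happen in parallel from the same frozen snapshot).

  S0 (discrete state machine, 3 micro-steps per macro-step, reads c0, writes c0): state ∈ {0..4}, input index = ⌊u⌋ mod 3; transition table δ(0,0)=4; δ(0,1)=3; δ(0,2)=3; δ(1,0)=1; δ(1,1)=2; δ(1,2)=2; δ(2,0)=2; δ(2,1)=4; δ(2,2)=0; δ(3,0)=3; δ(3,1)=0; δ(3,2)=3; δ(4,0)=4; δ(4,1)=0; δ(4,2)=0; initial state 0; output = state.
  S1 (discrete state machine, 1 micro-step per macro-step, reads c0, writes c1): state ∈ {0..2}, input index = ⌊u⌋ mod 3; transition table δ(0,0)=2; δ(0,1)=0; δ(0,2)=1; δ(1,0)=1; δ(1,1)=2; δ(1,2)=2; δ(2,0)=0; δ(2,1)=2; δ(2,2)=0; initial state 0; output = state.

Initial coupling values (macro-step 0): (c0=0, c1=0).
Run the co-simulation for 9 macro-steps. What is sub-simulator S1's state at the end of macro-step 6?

S1 state at macro-step 6 = 2

macro 1: S0 reads c0=0 → after 3×micro: 4; S1 reads c0=0 → after 1×micro: 2 ⇒ (c0=4, c1=2)
macro 2: S0 reads c0=4 → after 3×micro: 0; S1 reads c0=4 → after 1×micro: 2 ⇒ (c0=0, c1=2)
macro 3: S0 reads c0=0 → after 3×micro: 4; S1 reads c0=0 → after 1×micro: 0 ⇒ (c0=4, c1=0)
macro 4: S0 reads c0=4 → after 3×micro: 0; S1 reads c0=4 → after 1×micro: 0 ⇒ (c0=0, c1=0)
macro 5: S0 reads c0=0 → after 3×micro: 4; S1 reads c0=0 → after 1×micro: 2 ⇒ (c0=4, c1=2)
macro 6: S0 reads c0=4 → after 3×micro: 0; S1 reads c0=4 → after 1×micro: 2 ⇒ (c0=0, c1=2)
macro 7: S0 reads c0=0 → after 3×micro: 4; S1 reads c0=0 → after 1×micro: 0 ⇒ (c0=4, c1=0)
macro 8: S0 reads c0=4 → after 3×micro: 0; S1 reads c0=4 → after 1×micro: 0 ⇒ (c0=0, c1=0)
macro 9: S0 reads c0=0 → after 3×micro: 4; S1 reads c0=0 → after 1×micro: 2 ⇒ (c0=4, c1=2)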